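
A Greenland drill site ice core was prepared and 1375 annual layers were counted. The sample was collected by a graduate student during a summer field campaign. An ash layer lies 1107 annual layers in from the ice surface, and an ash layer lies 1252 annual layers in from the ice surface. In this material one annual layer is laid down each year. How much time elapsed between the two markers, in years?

1252 − 1107 = 145 annual layers lie between the two events.
At one annual layer per year, 145 years elapsed between them.

145 years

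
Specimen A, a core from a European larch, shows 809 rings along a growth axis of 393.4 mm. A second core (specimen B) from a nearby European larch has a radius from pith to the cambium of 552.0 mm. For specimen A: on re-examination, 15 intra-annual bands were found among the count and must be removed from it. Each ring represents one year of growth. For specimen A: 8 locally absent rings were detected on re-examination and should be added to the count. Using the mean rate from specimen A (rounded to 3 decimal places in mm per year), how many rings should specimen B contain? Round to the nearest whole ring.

1124 rings

Specimen A: after corrections the count is 809 − 15 + 8 = 802 rings.
A: Mean rate = 393.4 mm / 802 years ≈ 0.491 mm/year.
For B, 552.0 / 0.491 = 1124.24 years ≈ 1124 rings.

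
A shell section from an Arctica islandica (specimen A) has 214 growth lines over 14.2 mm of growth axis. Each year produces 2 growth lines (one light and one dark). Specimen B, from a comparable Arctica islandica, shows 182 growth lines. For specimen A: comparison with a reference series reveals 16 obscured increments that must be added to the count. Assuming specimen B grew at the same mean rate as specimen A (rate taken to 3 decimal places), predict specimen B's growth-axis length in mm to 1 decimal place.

Specimen A: adjusted count: 214 + 16 = 230 growth lines.
Specimen A: 230 growth lines at 2 per year is 230 / 2 = 115 years.
A: 14.2 mm over 115 years gives 14.2 / 115 ≈ 0.123 mm per year.
Specimen B: with 2 growth lines per year, 182 / 2 = 91 years. Length of B = 0.123 × 91 = 11.2 mm.

11.2 mm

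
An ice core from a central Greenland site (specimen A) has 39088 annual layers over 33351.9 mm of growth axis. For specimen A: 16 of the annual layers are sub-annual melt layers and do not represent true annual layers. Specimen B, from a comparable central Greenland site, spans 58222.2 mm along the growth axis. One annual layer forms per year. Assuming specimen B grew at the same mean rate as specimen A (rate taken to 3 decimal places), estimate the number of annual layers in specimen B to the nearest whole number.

68176 annual layers

Specimen A: true annual layer count = 39088 − 16 = 39072.
A: Mean rate = 33351.9 mm / 39072 years ≈ 0.854 mm/year.
For B, 58222.2 / 0.854 = 68175.88 years ≈ 68176 annual layers.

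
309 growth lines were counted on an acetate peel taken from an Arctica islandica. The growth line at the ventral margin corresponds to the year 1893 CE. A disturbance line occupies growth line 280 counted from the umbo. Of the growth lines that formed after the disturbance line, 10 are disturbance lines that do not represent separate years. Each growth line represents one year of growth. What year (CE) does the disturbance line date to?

Between growth line 280 and the ventral margin there are 309 − 280 = 29 growth lines.
29 − 10 false = 19 true growth lines after the disturbance line.
1893 − 19 = 1874 CE.

1874 CE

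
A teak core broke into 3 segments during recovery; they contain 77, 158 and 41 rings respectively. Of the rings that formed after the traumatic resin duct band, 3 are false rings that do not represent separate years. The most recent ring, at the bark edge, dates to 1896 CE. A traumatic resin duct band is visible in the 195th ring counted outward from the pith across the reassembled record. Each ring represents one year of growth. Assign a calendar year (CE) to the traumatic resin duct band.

1818 CE

Total rings = 77 + 158 + 41 = 276.
The traumatic resin duct band sits at ring 195 from the pith, so 276 − 195 = 81 rings formed after it.
Removing the 3 false rings leaves 81 − 3 = 78 true rings beyond the traumatic resin duct band.
1896 − 78 = 1818 CE.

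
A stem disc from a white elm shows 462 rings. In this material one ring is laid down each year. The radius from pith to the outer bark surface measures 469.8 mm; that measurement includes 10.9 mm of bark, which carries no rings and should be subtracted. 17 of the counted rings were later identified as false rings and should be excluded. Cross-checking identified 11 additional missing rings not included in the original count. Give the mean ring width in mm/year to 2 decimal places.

Correcting the raw count gives 462 − 17 + 11 = 456 true rings.
Removing the 10.9 mm offcut leaves 469.8 − 10.9 = 458.9 mm.
Mean rate = 458.9 mm / 456 years ≈ 1.01 mm/year.

1.01 mm/year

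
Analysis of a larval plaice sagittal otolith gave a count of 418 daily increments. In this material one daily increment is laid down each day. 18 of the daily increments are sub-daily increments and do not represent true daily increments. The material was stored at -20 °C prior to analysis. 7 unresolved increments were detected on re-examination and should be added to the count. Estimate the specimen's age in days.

Correcting the raw count gives 418 − 18 + 7 = 407 true daily increments.
At one daily increment per day, that is 407 days.

407 d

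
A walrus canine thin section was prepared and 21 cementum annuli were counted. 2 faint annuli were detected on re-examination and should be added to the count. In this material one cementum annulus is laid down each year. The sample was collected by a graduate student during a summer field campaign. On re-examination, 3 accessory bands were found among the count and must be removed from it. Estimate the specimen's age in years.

After corrections the count is 21 − 3 + 2 = 20 cementum annuli.
With a one-to-one cementum annulus periodicity this is 20 years.

20 yr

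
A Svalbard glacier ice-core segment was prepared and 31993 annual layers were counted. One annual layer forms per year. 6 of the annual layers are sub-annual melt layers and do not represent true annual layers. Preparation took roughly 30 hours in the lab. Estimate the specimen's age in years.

Adjusted count: 31993 − 6 = 31987 annual layers.
With a one-to-one annual layer periodicity this is 31987 years.

31987 yr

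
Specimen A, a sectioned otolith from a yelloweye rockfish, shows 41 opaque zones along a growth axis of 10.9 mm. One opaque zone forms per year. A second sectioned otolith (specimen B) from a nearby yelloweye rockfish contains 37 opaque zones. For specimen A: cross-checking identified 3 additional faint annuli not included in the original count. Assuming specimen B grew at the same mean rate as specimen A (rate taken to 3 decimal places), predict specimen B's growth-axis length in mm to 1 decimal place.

Specimen A: after corrections the count is 41 + 3 = 44 opaque zones.
A: 10.9 mm over 44 years gives 10.9 / 44 ≈ 0.248 mm/year.
Length of B = 0.248 × 37 = 9.2 mm.

9.2 mm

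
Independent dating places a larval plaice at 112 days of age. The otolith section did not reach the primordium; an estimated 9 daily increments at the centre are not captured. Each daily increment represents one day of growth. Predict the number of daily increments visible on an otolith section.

103 daily increments

At one daily increment per day, 112 days correspond to 112 daily increments.
Subtracting the 9 daily increments not captured gives 112 − 9 = 103 daily increments in the record.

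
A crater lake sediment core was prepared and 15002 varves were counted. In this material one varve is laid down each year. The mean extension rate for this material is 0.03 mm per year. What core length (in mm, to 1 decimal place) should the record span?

The record spans 15002 years at 0.03 mm per year.
Predicted length = 0.03 mm/year × 15002 years = 450.1 mm.

450.1 mm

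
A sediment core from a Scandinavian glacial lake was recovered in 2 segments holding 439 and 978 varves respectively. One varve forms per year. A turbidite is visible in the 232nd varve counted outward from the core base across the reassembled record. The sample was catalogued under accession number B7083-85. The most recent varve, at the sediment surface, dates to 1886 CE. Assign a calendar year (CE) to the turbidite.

Total varves = 439 + 978 = 1417.
1417 − 232 = 1185 varves lie beyond the turbidite toward the sediment surface.
1886 − 1185 = 701 CE.

701 CE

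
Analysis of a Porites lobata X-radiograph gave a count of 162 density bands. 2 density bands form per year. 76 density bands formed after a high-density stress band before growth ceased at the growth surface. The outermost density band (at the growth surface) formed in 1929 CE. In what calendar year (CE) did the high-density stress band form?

1891 CE

76 density bands formed after the high-density stress band.
With 2 density bands per year, 76 / 2 = 38 years.
1929 − 38 = 1891 CE.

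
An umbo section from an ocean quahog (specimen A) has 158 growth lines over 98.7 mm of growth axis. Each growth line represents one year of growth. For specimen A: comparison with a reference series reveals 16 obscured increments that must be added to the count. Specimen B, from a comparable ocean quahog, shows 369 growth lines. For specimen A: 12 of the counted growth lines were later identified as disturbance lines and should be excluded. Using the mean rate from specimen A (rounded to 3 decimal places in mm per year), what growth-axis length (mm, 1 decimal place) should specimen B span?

Specimen A: correcting the raw count gives 158 − 12 + 16 = 162 true growth lines.
A: Mean rate = 98.7 mm / 162 years ≈ 0.609 mm/year.
B's length ≈ 0.609 × 369 = 224.7 mm.

224.7 mm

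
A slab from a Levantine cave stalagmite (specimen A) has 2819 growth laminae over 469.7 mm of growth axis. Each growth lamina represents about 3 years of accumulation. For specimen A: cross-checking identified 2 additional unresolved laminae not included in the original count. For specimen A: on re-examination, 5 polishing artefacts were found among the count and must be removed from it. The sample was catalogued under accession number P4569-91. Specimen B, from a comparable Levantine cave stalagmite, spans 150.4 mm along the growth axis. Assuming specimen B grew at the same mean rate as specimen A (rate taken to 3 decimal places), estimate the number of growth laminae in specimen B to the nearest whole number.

Specimen A: correcting the raw count gives 2819 − 5 + 2 = 2816 true growth laminae.
Specimen A: at 3 years per growth lamina, 2816 × 3 = 8448 years.
A: Mean rate = 469.7 mm / 8448 years ≈ 0.056 mm/year.
Specimen B: 150.4 mm / 0.056 mm per year = 2685.71 years; at 3 years per growth lamina that is 2685.71 / 3 ≈ 895 growth laminae.

895 growth laminae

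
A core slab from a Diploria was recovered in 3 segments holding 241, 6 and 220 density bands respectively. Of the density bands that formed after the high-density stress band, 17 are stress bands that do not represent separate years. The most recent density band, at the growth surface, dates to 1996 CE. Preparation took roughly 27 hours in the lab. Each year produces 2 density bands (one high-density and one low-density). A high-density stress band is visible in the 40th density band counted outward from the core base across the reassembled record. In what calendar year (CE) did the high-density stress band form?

Total density bands = 241 + 6 + 220 = 467.
467 − 40 = 427 density bands lie beyond the high-density stress band toward the growth surface.
Removing the 17 false density bands leaves 427 − 17 = 410 true density bands beyond the high-density stress band.
Dividing by 2 density bands per year: 410 / 2 = 205 years.
Counting back 205 years from 1996 CE places the high-density stress band in 1996 − 205 = 1791 CE.

1791 CE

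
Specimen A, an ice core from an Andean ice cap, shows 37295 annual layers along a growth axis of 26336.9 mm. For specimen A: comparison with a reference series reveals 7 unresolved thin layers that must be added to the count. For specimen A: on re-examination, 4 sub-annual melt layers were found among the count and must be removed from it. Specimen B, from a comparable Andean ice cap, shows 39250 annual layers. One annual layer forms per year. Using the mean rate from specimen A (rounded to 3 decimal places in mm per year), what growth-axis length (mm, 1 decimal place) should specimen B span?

Specimen A: after corrections the count is 37295 − 4 + 7 = 37298 annual layers.
A: Extension rate ≈ 26336.9 / 37298 = 0.706 mm/yr.
Length of B = 0.706 × 39250 = 27710.5 mm.

27710.5 mm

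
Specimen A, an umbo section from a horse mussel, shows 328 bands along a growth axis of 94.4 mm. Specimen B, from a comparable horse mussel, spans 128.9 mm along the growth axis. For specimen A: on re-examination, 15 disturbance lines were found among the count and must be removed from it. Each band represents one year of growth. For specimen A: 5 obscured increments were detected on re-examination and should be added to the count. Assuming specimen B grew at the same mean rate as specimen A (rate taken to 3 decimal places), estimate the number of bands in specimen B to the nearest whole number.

434 bands

Specimen A: adjusted count: 328 − 15 + 5 = 318 bands.
A: Extension rate ≈ 94.4 / 318 = 0.297 mm/year.
B spans 128.9 / 0.297 = 434.01 years ≈ 434 bands.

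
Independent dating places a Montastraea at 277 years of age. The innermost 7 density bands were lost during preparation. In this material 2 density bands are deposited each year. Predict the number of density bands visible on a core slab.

With 2 density bands per year, 277 years would produce 277 × 2 = 554 density bands.
554 − 7 missed = 547 density bands expected in the prepared section.

547 density bands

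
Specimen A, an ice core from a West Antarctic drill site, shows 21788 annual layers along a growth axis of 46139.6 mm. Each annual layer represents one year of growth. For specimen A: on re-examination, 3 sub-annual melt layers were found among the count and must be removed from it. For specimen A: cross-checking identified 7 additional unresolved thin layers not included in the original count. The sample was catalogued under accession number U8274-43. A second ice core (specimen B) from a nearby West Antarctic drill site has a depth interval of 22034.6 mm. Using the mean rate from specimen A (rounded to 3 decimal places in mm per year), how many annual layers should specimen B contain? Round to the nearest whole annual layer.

10408 annual layers

Specimen A: correcting the raw count gives 21788 − 3 + 7 = 21792 true annual layers.
A: Mean rate = 46139.6 mm / 21792 years ≈ 2.117 mm/year.
Specimen B: 22034.6 mm / 2.117 mm per year = 10408.41 years ≈ 10408 annual layers.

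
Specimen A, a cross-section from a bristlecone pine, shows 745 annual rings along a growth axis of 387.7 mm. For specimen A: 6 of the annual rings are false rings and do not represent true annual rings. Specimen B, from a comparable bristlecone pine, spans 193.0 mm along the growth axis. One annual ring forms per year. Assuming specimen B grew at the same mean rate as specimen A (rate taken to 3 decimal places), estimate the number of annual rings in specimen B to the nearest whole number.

368 annual rings

Specimen A: after corrections the count is 745 − 6 = 739 annual rings.
A: Extension rate ≈ 387.7 / 739 = 0.525 mm/year.
For B, 193.0 / 0.525 = 367.62 years ≈ 368 annual rings.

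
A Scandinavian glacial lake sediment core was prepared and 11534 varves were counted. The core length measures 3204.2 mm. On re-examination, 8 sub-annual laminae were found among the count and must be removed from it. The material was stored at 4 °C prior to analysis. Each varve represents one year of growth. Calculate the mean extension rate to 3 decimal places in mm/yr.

Correcting the raw count gives 11534 − 8 = 11526 true varves.
3204.2 mm over 11526 years gives 3204.2 / 11526 ≈ 0.278 mm/yr.

0.278 mm/yr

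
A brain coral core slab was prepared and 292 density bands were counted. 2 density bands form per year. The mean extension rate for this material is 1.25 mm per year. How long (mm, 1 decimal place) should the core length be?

Dividing by 2 density bands per year: 292 / 2 = 146 years.
146 years at 1.25 mm/year gives 1.25 × 146 = 182.5 mm.

182.5 mm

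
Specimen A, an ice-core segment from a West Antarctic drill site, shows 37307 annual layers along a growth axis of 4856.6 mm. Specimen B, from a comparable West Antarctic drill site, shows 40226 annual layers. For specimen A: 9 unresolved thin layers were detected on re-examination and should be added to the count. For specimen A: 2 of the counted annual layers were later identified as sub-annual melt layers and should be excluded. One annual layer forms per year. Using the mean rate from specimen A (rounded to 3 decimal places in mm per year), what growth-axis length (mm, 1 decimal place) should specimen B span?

Specimen A: adjusted count: 37307 − 2 + 9 = 37314 annual layers.
A: Mean rate = 4856.6 mm / 37314 years ≈ 0.130 mm/yr.
B's length ≈ 0.130 × 40226 = 5229.4 mm.

5229.4 mm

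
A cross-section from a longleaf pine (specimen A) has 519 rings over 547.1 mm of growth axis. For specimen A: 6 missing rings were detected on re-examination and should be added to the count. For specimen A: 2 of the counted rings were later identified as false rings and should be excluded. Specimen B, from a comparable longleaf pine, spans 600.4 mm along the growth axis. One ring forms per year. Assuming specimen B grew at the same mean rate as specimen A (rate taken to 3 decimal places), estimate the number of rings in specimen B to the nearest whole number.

574 rings

Specimen A: adjusted count: 519 − 2 + 6 = 523 rings.
A: Mean rate = 547.1 mm / 523 years ≈ 1.046 mm per year.
B spans 600.4 / 1.046 = 574.00 years ≈ 574 rings.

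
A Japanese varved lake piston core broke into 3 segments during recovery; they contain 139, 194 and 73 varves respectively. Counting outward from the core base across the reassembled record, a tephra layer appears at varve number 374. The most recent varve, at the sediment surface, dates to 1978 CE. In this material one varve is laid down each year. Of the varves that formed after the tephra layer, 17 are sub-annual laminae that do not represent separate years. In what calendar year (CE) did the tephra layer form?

1963 CE

Total varves = 139 + 194 + 73 = 406.
The tephra layer sits at varve 374 from the core base, so 406 − 374 = 32 varves formed after it.
32 − 17 false = 15 true varves after the tephra layer.
Counting back 15 years from 1978 CE places the tephra layer in 1978 − 15 = 1963 CE.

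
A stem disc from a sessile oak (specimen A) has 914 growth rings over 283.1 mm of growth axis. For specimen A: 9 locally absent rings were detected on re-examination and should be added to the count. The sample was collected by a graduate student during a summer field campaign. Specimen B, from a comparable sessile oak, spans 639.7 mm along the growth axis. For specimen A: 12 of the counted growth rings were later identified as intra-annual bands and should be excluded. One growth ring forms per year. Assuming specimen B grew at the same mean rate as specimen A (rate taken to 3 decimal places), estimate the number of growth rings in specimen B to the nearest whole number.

Specimen A: correcting the raw count gives 914 − 12 + 9 = 911 true growth rings.
A: 283.1 mm over 911 years gives 283.1 / 911 ≈ 0.311 mm per year.
For B, 639.7 / 0.311 = 2056.91 years ≈ 2057 growth rings.

2057 growth rings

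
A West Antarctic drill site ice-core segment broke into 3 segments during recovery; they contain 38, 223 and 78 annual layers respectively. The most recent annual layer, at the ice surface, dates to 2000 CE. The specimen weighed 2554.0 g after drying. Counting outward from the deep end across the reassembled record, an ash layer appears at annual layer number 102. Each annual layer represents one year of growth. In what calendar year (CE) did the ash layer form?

1763 CE

Total annual layers = 38 + 223 + 78 = 339.
Between annual layer 102 and the ice surface there are 339 − 102 = 237 annual layers.
Counting back 237 years from 2000 CE places the ash layer in 2000 − 237 = 1763 CE.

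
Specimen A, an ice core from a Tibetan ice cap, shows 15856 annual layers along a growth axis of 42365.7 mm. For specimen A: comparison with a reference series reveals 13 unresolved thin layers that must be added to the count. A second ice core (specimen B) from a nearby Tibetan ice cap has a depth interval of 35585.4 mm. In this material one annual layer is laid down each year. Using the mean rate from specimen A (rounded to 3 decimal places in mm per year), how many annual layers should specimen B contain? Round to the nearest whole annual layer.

Specimen A: after corrections the count is 15856 + 13 = 15869 annual layers.
A: Mean rate = 42365.7 mm / 15869 years ≈ 2.670 mm per year.
B spans 35585.4 / 2.670 = 13327.87 years ≈ 13328 annual layers.

13328 annual layers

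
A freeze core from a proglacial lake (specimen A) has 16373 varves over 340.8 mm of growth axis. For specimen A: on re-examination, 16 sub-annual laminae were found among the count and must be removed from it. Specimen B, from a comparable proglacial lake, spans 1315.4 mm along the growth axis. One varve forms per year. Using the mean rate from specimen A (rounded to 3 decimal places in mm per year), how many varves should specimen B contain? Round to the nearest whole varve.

62638 varves

Specimen A: after corrections the count is 16373 − 16 = 16357 varves.
A: 340.8 mm over 16357 years gives 340.8 / 16357 ≈ 0.021 mm/year.
B spans 1315.4 / 0.021 = 62638.10 years ≈ 62638 varves.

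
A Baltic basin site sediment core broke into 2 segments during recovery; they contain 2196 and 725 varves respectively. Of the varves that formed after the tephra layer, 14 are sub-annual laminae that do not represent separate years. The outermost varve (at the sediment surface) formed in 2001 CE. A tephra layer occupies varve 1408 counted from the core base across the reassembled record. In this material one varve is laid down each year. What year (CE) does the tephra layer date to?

502 CE

Total varves = 2196 + 725 = 2921.
The tephra layer sits at varve 1408 from the core base, so 2921 − 1408 = 1513 varves formed after it.
1513 − 14 false = 1499 true varves after the tephra layer.
2001 − 1499 = 502 CE.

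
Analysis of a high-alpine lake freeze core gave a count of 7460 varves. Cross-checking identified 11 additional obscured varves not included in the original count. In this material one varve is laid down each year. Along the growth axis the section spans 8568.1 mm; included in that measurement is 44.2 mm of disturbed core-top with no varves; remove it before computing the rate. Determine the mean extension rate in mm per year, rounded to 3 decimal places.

1.141 mm per year

Adjusted count: 7460 + 11 = 7471 varves.
Removing the 44.2 mm offcut leaves 8568.1 − 44.2 = 8523.9 mm.
Mean rate = 8523.9 mm / 7471 years ≈ 1.141 mm per year.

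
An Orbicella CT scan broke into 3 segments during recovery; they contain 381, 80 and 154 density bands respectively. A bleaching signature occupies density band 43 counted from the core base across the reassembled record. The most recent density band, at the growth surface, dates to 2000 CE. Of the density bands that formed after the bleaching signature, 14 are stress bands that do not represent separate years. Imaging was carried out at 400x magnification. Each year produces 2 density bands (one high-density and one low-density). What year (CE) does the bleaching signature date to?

Total density bands = 381 + 80 + 154 = 615.
Between density band 43 and the growth surface there are 615 − 43 = 572 density bands.
Removing the 14 false density bands leaves 572 − 14 = 558 true density bands beyond the bleaching signature.
With 2 density bands per year, 558 / 2 = 279 years.
2000 − 279 = 1721 CE.

1721 CE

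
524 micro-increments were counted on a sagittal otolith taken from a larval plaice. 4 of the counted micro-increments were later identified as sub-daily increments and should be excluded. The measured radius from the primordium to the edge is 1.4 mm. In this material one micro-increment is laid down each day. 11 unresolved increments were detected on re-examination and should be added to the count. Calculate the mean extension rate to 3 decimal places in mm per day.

After corrections the count is 524 − 4 + 11 = 531 micro-increments.
Extension rate ≈ 1.4 / 531 = 0.003 mm per day.

0.003 mm per day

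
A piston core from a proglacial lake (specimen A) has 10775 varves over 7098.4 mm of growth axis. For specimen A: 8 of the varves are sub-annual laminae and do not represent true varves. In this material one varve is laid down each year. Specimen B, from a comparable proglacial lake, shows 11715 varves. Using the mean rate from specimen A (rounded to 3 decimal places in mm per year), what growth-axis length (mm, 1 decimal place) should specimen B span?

Specimen A: true varve count = 10775 − 8 = 10767.
A: Extension rate ≈ 7098.4 / 10767 = 0.659 mm/year.
Length of B = 0.659 × 11715 = 7720.2 mm.

7720.2 mm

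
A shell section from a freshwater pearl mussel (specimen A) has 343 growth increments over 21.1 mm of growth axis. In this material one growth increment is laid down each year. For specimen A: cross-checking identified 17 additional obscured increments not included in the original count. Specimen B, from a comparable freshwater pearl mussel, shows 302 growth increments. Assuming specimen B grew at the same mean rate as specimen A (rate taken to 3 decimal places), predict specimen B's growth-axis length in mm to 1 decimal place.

17.8 mm

Specimen A: after corrections the count is 343 + 17 = 360 growth increments.
A: Mean rate = 21.1 mm / 360 years ≈ 0.059 mm/year.
For B, 0.059 mm/year × 302 years = 17.8 mm.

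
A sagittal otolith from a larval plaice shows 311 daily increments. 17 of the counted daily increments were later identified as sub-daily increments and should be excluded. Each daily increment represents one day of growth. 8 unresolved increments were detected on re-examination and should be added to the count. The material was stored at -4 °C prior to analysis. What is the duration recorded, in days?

302 days

Adjusted count: 311 − 17 + 8 = 302 daily increments.
One daily increment per day makes the duration 302 days.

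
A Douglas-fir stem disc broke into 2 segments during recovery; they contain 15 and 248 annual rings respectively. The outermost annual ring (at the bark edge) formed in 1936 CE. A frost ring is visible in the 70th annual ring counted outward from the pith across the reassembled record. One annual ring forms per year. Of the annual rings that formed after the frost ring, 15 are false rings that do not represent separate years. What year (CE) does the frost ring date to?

1758 CE

Total annual rings = 15 + 248 = 263.
The frost ring sits at annual ring 70 from the pith, so 263 − 70 = 193 annual rings formed after it.
Excluding 15 false annual rings: 193 − 15 = 178.
The annual ring at the bark edge is 1936 CE, so the frost ring dates to 1936 − 178 = 1758 CE.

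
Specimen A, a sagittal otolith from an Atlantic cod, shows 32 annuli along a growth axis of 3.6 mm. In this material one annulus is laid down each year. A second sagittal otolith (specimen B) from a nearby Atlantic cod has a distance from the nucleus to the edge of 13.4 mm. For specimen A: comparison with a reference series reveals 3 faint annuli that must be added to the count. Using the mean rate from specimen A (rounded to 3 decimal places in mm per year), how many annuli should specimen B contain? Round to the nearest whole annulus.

130 annuli

Specimen A: after corrections the count is 32 + 3 = 35 annuli.
A: Extension rate ≈ 3.6 / 35 = 0.103 mm/yr.
Specimen B: 13.4 mm / 0.103 mm per year = 130.10 years ≈ 130 annuli.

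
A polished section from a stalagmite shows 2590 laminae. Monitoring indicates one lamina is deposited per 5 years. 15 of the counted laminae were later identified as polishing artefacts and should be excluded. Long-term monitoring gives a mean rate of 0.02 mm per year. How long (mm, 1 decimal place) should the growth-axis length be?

Adjusted count: 2590 − 15 = 2575 laminae.
Multiplying by 5 years per lamina: 2575 × 5 = 12875 years.
Length ≈ 0.02 × 12875 = 257.5 mm.

257.5 mm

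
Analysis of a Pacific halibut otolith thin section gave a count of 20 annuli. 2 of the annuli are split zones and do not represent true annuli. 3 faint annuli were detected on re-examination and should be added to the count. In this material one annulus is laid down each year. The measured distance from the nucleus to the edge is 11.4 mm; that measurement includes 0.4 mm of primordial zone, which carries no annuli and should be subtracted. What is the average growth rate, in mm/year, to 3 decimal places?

0.524 mm/year

After corrections the count is 20 − 2 + 3 = 21 annuli.
Net length = 11.4 − 0.4 = 11.0 mm.
Mean rate = 11.0 mm / 21 years ≈ 0.524 mm/year.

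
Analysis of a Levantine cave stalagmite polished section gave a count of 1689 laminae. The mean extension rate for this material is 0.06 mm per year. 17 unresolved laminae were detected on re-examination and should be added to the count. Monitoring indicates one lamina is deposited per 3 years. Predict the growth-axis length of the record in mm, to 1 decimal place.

True lamina count = 1689 + 17 = 1706.
At 3 years per lamina, 1706 × 3 = 5118 years.
Predicted length = 0.06 mm/year × 5118 years = 307.1 mm.

307.1 mm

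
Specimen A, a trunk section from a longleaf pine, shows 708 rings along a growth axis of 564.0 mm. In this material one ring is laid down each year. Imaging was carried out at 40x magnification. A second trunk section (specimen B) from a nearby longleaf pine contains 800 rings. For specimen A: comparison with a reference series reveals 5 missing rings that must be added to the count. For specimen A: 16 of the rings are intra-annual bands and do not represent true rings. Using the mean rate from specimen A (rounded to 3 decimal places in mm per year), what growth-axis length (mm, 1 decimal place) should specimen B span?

647.2 mm

Specimen A: true ring count = 708 − 16 + 5 = 697.
A: 564.0 mm over 697 years gives 564.0 / 697 ≈ 0.809 mm/yr.
B's length ≈ 0.809 × 800 = 647.2 mm.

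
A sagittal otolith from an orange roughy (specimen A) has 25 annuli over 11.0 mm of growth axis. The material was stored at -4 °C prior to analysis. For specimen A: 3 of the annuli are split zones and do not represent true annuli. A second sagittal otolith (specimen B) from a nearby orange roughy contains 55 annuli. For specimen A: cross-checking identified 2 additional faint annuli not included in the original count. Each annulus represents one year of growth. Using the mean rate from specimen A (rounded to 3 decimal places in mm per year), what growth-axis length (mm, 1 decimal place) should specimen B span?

25.2 mm

Specimen A: adjusted count: 25 − 3 + 2 = 24 annuli.
A: 11.0 mm over 24 years gives 11.0 / 24 ≈ 0.458 mm per year.
For B, 0.458 mm/year × 55 years = 25.2 mm.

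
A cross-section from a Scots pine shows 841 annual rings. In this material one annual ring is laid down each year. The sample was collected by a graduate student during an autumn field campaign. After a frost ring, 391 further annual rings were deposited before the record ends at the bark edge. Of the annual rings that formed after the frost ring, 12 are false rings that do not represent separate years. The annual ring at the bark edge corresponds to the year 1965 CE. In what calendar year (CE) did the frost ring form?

1586 CE

There are 391 annual rings younger than the frost ring.
Removing the 12 false annual rings leaves 391 − 12 = 379 true annual rings beyond the frost ring.
Counting back 379 years from 1965 CE places the frost ring in 1965 − 379 = 1586 CE.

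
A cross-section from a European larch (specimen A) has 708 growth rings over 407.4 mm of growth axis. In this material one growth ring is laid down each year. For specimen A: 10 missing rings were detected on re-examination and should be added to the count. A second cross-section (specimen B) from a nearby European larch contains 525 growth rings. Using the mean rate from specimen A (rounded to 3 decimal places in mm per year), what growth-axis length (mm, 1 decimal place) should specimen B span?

Specimen A: after corrections the count is 708 + 10 = 718 growth rings.
A: Extension rate ≈ 407.4 / 718 = 0.567 mm per year.
For B, 0.567 mm/year × 525 years = 297.7 mm.

297.7 mm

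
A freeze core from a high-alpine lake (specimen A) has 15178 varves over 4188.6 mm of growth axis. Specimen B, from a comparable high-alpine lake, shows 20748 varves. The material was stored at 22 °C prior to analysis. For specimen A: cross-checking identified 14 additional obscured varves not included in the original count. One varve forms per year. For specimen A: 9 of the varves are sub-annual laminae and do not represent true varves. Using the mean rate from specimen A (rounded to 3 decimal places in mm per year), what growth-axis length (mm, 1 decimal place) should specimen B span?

Specimen A: after corrections the count is 15178 − 9 + 14 = 15183 varves.
A: Extension rate ≈ 4188.6 / 15183 = 0.276 mm per year.
Length of B = 0.276 × 20748 = 5726.4 mm.

5726.4 mm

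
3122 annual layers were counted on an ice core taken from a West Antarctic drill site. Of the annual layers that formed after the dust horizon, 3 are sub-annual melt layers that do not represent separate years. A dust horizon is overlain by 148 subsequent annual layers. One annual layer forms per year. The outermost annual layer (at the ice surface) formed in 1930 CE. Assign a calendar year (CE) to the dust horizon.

148 annual layers formed after the dust horizon.
Removing the 3 false annual layers leaves 148 − 3 = 145 true annual layers beyond the dust horizon.
The annual layer at the ice surface is 1930 CE, so the dust horizon dates to 1930 − 145 = 1785 CE.

1785 CE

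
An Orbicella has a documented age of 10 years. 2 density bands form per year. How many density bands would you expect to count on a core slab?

10 years at 2 density bands per year gives 10 × 2 = 20 density bands.
So 20 density bands should be present.

20 density bands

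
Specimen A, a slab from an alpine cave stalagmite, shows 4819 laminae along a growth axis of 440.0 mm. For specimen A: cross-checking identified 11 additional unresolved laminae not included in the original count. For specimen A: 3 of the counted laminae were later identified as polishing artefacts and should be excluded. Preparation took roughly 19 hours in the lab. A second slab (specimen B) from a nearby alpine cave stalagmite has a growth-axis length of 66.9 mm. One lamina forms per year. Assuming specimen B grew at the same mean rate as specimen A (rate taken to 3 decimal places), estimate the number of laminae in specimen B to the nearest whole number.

735 laminae

Specimen A: adjusted count: 4819 − 3 + 11 = 4827 laminae.
A: Extension rate ≈ 440.0 / 4827 = 0.091 mm per year.
For B, 66.9 / 0.091 = 735.16 years ≈ 735 laminae.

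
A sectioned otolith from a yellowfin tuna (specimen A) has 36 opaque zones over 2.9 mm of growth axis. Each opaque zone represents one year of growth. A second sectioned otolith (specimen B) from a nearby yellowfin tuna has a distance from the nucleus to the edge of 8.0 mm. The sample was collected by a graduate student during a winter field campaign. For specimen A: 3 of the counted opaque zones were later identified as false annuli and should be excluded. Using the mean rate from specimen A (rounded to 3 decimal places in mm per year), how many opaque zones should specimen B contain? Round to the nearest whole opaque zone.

91 opaque zones

Specimen A: after corrections the count is 36 − 3 = 33 opaque zones.
A: 2.9 mm over 33 years gives 2.9 / 33 ≈ 0.088 mm per year.
Specimen B: 8.0 mm / 0.088 mm per year = 90.91 years ≈ 91 opaque zones.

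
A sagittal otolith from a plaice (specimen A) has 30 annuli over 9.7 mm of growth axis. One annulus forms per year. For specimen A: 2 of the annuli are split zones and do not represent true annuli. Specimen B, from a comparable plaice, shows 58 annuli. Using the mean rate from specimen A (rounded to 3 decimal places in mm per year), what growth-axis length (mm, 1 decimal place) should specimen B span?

Specimen A: correcting the raw count gives 30 − 2 = 28 true annuli.
A: 9.7 mm over 28 years gives 9.7 / 28 ≈ 0.346 mm per year.
B's length ≈ 0.346 × 58 = 20.1 mm.

20.1 mm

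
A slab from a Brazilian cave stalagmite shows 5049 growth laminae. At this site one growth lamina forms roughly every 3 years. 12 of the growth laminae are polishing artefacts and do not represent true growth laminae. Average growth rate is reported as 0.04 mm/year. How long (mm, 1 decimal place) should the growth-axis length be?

Correcting the raw count gives 5049 − 12 = 5037 true growth laminae.
5037 growth laminae at 3 years each span 5037 × 3 = 15111 years.
Length ≈ 0.04 × 15111 = 604.4 mm.

604.4 mm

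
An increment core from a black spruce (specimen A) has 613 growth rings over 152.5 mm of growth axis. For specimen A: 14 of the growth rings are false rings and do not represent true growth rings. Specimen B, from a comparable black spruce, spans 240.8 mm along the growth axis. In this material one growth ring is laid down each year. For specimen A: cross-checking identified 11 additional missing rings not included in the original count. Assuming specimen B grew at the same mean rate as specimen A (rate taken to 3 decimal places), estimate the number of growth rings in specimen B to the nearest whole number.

963 growth rings

Specimen A: adjusted count: 613 − 14 + 11 = 610 growth rings.
A: Mean rate = 152.5 mm / 610 years ≈ 0.250 mm per year.
B spans 240.8 / 0.250 = 963.20 years ≈ 963 growth rings.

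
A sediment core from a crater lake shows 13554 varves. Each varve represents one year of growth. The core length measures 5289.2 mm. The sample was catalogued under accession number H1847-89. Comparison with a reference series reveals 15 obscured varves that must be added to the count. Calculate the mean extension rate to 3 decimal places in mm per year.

0.390 mm per year

Correcting the raw count gives 13554 + 15 = 13569 true varves.
Extension rate ≈ 5289.2 / 13569 = 0.390 mm per year.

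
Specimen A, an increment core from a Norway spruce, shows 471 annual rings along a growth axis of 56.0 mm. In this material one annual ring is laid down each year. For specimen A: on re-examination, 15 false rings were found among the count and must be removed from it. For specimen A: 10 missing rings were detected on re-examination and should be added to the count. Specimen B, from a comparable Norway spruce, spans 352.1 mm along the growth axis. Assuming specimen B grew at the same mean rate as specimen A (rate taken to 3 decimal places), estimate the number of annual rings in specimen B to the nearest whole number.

Specimen A: after corrections the count is 471 − 15 + 10 = 466 annual rings.
A: Mean rate = 56.0 mm / 466 years ≈ 0.120 mm/yr.
B spans 352.1 / 0.120 = 2934.17 years ≈ 2934 annual rings.

2934 annual rings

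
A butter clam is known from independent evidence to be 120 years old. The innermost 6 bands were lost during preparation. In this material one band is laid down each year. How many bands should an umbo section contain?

114 bands

Expected bands over 120 years: 120.
Subtracting the 6 bands not captured gives 120 − 6 = 114 bands in the record.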